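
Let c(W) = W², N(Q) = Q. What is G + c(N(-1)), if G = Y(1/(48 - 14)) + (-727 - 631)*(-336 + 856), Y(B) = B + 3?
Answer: -24009303/34 ≈ -7.0616e+5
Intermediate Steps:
Y(B) = 3 + B
G = -24009337/34 (G = (3 + 1/(48 - 14)) + (-727 - 631)*(-336 + 856) = (3 + 1/34) - 1358*520 = (3 + 1/34) - 706160 = 103/34 - 706160 = -24009337/34 ≈ -7.0616e+5)
G + c(N(-1)) = -24009337/34 + (-1)² = -24009337/34 + 1 = -24009303/34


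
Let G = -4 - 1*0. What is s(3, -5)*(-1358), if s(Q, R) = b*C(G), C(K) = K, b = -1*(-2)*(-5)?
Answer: -54320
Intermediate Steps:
b = -10 (b = 2*(-5) = -10)
G = -4 (G = -4 + 0 = -4)
s(Q, R) = 40 (s(Q, R) = -10*(-4) = 40)
s(3, -5)*(-1358) = 40*(-1358) = -54320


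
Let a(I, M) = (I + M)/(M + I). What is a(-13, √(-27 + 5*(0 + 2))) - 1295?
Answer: -1294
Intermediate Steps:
a(I, M) = 1 (a(I, M) = (I + M)/(I + M) = 1)
a(-13, √(-27 + 5*(0 + 2))) - 1295 = 1 - 1295 = -1294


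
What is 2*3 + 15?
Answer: 21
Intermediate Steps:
2*3 + 15 = 6 + 15 = 21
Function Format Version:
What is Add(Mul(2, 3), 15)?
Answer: 21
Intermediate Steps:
Add(Mul(2, 3), 15) = Add(6, 15) = 21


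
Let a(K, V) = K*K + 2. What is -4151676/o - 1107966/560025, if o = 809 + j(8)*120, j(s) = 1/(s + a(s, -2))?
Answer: -1509821021834/294681225 ≈ -5123.6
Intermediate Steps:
a(K, V) = 2 + K² (a(K, V) = K² + 2 = 2 + K²)
j(s) = 1/(2 + s + s²) (j(s) = 1/(s + (2 + s²)) = 1/(2 + s + s²))
o = 29993/37 (o = 809 + 120/(2 + 8 + 8²) = 809 + 120/(2 + 8 + 64) = 809 + 120/74 = 809 + (1/74)*120 = 809 + 60/37 = 29993/37 ≈ 810.62)
-4151676/o - 1107966/560025 = -4151676/29993/37 - 1107966/560025 = -4151676*37/29993 - 1107966*1/560025 = -153612012/29993 - 19438/9825 = -1509821021834/294681225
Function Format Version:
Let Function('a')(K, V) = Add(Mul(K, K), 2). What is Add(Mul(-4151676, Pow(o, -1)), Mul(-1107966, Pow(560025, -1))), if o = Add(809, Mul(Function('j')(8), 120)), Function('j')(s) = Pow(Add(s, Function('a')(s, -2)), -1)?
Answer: Rational(-1509821021834, 294681225) ≈ -5123.6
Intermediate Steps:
Function('a')(K, V) = Add(2, Pow(K, 2)) (Function('a')(K, V) = Add(Pow(K, 2), 2) = Add(2, Pow(K, 2)))
Function('j')(s) = Pow(Add(2, s, Pow(s, 2)), -1) (Function('j')(s) = Pow(Add(s, Add(2, Pow(s, 2))), -1) = Pow(Add(2, s, Pow(s, 2)), -1))
o = Rational(29993, 37) (o = Add(809, Mul(Pow(Add(2, 8, Pow(8, 2)), -1), 120)) = Add(809, Mul(Pow(Add(2, 8, 64), -1), 120)) = Add(809, Mul(Pow(74, -1), 120)) = Add(809, Mul(Rational(1, 74), 120)) = Add(809, Rational(60, 37)) = Rational(29993, 37) ≈ 810.62)
Add(Mul(-4151676, Pow(o, -1)), Mul(-1107966, Pow(560025, -1))) = Add(Mul(-4151676, Pow(Rational(29993, 37), -1)), Mul(-1107966, Pow(560025, -1))) = Add(Mul(-4151676, Rational(37, 29993)), Mul(-1107966, Rational(1, 560025))) = Add(Rational(-153612012, 29993), Rational(-19438, 9825)) = Rational(-1509821021834, 294681225)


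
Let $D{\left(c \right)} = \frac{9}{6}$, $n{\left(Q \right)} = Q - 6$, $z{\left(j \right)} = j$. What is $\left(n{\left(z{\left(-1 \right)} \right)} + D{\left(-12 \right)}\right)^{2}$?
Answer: $\frac{121}{4} \approx 30.25$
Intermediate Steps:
$n{\left(Q \right)} = -6 + Q$
$D{\left(c \right)} = \frac{3}{2}$ ($D{\left(c \right)} = 9 \cdot \frac{1}{6} = \frac{3}{2}$)
$\left(n{\left(z{\left(-1 \right)} \right)} + D{\left(-12 \right)}\right)^{2} = \left(\left(-6 - 1\right) + \frac{3}{2}\right)^{2} = \left(-7 + \frac{3}{2}\right)^{2} = \left(- \frac{11}{2}\right)^{2} = \frac{121}{4}$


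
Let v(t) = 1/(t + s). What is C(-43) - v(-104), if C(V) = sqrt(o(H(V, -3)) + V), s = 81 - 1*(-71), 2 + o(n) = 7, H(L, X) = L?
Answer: -1/48 + I*sqrt(38) ≈ -0.020833 + 6.1644*I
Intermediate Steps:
o(n) = 5 (o(n) = -2 + 7 = 5)
s = 152 (s = 81 + 71 = 152)
v(t) = 1/(152 + t) (v(t) = 1/(t + 152) = 1/(152 + t))
C(V) = sqrt(5 + V)
C(-43) - v(-104) = sqrt(5 - 43) - 1/(152 - 104) = sqrt(-38) - 1/48 = I*sqrt(38) - 1*1/48 = I*sqrt(38) - 1/48 = -1/48 + I*sqrt(38)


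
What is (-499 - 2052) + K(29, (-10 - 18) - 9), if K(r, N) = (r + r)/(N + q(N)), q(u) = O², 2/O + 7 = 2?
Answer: -2350921/921 ≈ -2552.6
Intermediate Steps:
O = -⅖ (O = 2/(-7 + 2) = 2/(-5) = 2*(-⅕) = -⅖ ≈ -0.40000)
q(u) = 4/25 (q(u) = (-⅖)² = 4/25)
K(r, N) = 2*r/(4/25 + N) (K(r, N) = (r + r)/(N + 4/25) = (2*r)/(4/25 + N) = 2*r/(4/25 + N))
(-499 - 2052) + K(29, (-10 - 18) - 9) = (-499 - 2052) + 50*29/(4 + 25*((-10 - 18) - 9)) = -2551 + 50*29/(4 + 25*(-28 - 9)) = -2551 + 50*29/(4 + 25*(-37)) = -2551 + 50*29/(4 - 925) = -2551 + 50*29/(-921) = -2551 + 50*29*(-1/921) = -2551 - 1450/921 = -2350921/921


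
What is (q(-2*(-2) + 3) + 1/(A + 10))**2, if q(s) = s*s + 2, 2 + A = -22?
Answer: 508369/196 ≈ 2593.7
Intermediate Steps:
A = -24 (A = -2 - 22 = -24)
q(s) = 2 + s**2 (q(s) = s**2 + 2 = 2 + s**2)
(q(-2*(-2) + 3) + 1/(A + 10))**2 = ((2 + (-2*(-2) + 3)**2) + 1/(-24 + 10))**2 = ((2 + (4 + 3)**2) + 1/(-14))**2 = ((2 + 7**2) - 1/14)**2 = ((2 + 49) - 1/14)**2 = (51 - 1/14)**2 = (713/14)**2 = 508369/196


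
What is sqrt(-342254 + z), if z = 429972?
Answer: sqrt(87718) ≈ 296.17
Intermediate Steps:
sqrt(-342254 + z) = sqrt(-342254 + 429972) = sqrt(87718)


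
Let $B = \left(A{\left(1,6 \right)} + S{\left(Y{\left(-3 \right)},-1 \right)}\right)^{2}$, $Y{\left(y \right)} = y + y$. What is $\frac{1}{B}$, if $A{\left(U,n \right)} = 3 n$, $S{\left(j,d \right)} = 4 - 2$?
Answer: $\frac{1}{400} \approx 0.0025$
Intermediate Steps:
$Y{\left(y \right)} = 2 y$
$S{\left(j,d \right)} = 2$ ($S{\left(j,d \right)} = 4 - 2 = 2$)
$B = 400$ ($B = \left(3 \cdot 6 + 2\right)^{2} = \left(18 + 2\right)^{2} = 20^{2} = 400$)
$\frac{1}{B} = \frac{1}{400}$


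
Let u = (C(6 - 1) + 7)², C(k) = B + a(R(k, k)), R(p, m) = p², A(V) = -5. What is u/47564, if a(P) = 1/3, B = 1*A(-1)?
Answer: 49/428076 ≈ 0.00011447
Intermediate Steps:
B = -5 (B = 1*(-5) = -5)
a(P) = ⅓
C(k) = -14/3 (C(k) = -5 + ⅓ = -14/3)
u = 49/9 (u = (-14/3 + 7)² = (7/3)² = 49/9 ≈ 5.4444)
u/47564 = (49/9)/47564 = (49/9)*(1/47564) = 49/428076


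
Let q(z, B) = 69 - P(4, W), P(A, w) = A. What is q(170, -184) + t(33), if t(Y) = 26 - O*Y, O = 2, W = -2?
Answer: 25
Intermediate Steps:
q(z, B) = 65 (q(z, B) = 69 - 1*4 = 69 - 4 = 65)
t(Y) = 26 - 2*Y
q(170, -184) + t(33) = 65 + (26 - 2*33) = 65 + (26 - 66) = 65 - 40 = 25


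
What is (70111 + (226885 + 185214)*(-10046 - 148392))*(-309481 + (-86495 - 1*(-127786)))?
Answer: 17510680588805690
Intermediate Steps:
(70111 + (226885 + 185214)*(-10046 - 148392))*(-309481 + (-86495 - 1*(-127786))) = (70111 + 412099*(-158438))*(-309481 + (-86495 + 127786)) = (70111 - 65292141362)*(-309481 + 41291) = -65292071251*(-268190) = 17510680588805690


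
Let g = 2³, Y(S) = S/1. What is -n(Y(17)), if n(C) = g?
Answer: -8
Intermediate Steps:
Y(S) = S (Y(S) = S*1 = S)
g = 8
n(C) = 8
-n(Y(17)) = -1*8 = -8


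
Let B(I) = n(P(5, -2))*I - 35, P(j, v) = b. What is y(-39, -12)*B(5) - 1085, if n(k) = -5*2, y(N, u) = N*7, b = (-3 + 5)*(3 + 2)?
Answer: 22120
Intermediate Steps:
b = 10 (b = 2*5 = 10)
P(j, v) = 10
y(N, u) = 7*N
n(k) = -10
B(I) = -35 - 10*I (B(I) = -10*I - 35 = -35 - 10*I)
y(-39, -12)*B(5) - 1085 = (7*(-39))*(-35 - 10*5) - 1085 = -273*(-35 - 50) - 1085 = -273*(-85) - 1085 = 23205 - 1085 = 22120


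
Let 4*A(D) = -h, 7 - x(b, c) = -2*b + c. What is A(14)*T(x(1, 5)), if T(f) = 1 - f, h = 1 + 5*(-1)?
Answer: -3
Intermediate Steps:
h = -4 (h = 1 - 5 = -4)
x(b, c) = 7 - c + 2*b (x(b, c) = 7 - (-2*b + c) = 7 - (c - 2*b) = 7 + (-c + 2*b) = 7 - c + 2*b)
A(D) = 1 (A(D) = (-1*(-4))/4 = (¼)*4 = 1)
A(14)*T(x(1, 5)) = 1*(1 - (7 - 1*5 + 2*1)) = 1*(1 - (7 - 5 + 2)) = 1*(1 - 1*4) = 1*(1 - 4) = 1*(-3) = -3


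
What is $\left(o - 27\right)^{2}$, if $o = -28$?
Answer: $3025$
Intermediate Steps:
$\left(o - 27\right)^{2} = \left(-28 - 27\right)^{2} = \left(-55\right)^{2} = 3025$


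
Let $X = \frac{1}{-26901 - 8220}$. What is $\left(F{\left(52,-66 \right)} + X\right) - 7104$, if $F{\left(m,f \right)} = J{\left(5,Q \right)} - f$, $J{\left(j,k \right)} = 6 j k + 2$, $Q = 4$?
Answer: $- \frac{242896837}{35121} \approx -6916.0$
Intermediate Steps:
$J{\left(j,k \right)} = 2 + 6 j k$ ($J{\left(j,k \right)} = 6 j k + 2 = 2 + 6 j k$)
$F{\left(m,f \right)} = 122 - f$ ($F{\left(m,f \right)} = \left(2 + 6 \cdot 5 \cdot 4\right) - f = \left(2 + 120\right) - f = 122 - f$)
$X = - \frac{1}{35121}$ ($X = \frac{1}{-35121} = - \frac{1}{35121} \approx -2.8473 \cdot 10^{-5}$)
$\left(F{\left(52,-66 \right)} + X\right) - 7104 = \left(\left(122 - -66\right) - \frac{1}{35121}\right) - 7104 = \left(\left(122 + 66\right) - \frac{1}{35121}\right) - 7104 = \left(188 - \frac{1}{35121}\right) - 7104 = \frac{6602747}{35121} - 7104 = - \frac{242896837}{35121}$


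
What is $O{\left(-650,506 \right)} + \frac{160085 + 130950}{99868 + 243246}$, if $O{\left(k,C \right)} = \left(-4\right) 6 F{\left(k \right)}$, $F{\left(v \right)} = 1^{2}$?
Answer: $- \frac{7943701}{343114} \approx -23.152$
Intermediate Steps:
$F{\left(v \right)} = 1$
$O{\left(k,C \right)} = -24$ ($O{\left(k,C \right)} = \left(-4\right) 6 \cdot 1 = \left(-24\right) 1 = -24$)
$O{\left(-650,506 \right)} + \frac{160085 + 130950}{99868 + 243246} = -24 + \frac{160085 + 130950}{99868 + 243246} = -24 + \frac{291035}{343114} = - \frac{7943701}{343114}$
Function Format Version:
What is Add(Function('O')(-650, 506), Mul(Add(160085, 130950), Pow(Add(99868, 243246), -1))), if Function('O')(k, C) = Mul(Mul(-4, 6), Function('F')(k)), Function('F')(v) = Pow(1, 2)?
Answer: Rational(-7943701, 343114) ≈ -23.152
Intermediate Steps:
Function('F')(v) = 1
Function('O')(k, C) = -24 (Function('O')(k, C) = Mul(Mul(-4, 6), 1) = Mul(-24, 1) = -24)
Add(Function('O')(-650, 506), Mul(Add(160085, 130950), Pow(Add(99868, 243246), -1))) = Add(-24, Mul(Add(160085, 130950), Pow(Add(99868, 243246), -1))) = Add(-24, Mul(291035, Pow(343114, -1))) = Add(-24, Mul(291035, Rational(1, 343114))) = Add(-24, Rational(291035, 343114)) = Rational(-7943701, 343114)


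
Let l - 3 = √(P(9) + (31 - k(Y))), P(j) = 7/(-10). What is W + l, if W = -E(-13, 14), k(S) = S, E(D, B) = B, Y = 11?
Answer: -11 + √1930/10 ≈ -6.6068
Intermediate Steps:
P(j) = -7/10 (P(j) = 7*(-⅒) = -7/10)
W = -14 (W = -1*14 = -14)
l = 3 + √1930/10 (l = 3 + √(-7/10 + (31 - 1*11)) = 3 + √(-7/10 + (31 - 11)) = 3 + √(-7/10 + 20) = 3 + √(193/10) = 3 + √1930/10 ≈ 7.3932)
W + l = -14 + (3 + √1930/10) = -11 + √1930/10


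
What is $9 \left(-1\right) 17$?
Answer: $-153$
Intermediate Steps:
$9 \left(-1\right) 17 = \left(-9\right) 17 = -153$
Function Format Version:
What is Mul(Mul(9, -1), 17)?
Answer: -153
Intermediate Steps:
Mul(Mul(9, -1), 17) = Mul(-9, 17) = -153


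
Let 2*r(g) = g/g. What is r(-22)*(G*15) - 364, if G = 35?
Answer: -203/2 ≈ -101.50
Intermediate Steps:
r(g) = ½ (r(g) = (g/g)/2 = (½)*1 = ½)
r(-22)*(G*15) - 364 = (35*15)/2 - 364 = (½)*525 - 364 = 525/2 - 364 = -203/2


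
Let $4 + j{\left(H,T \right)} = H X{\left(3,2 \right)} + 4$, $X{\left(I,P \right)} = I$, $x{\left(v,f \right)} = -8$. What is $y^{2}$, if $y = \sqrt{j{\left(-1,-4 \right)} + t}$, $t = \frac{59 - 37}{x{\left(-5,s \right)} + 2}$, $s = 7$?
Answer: $- \frac{20}{3} \approx -6.6667$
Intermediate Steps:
$j{\left(H,T \right)} = 3 H$ ($j{\left(H,T \right)} = -4 + \left(H 3 + 4\right) = -4 + \left(3 H + 4\right) = -4 + \left(4 + 3 H\right) = 3 H$)
$t = - \frac{11}{3}$ ($t = \frac{59 - 37}{-8 + 2} = \frac{22}{-6} = 22 \left(- \frac{1}{6}\right) = - \frac{11}{3} \approx -3.6667$)
$y = \frac{2 i \sqrt{15}}{3}$ ($y = \sqrt{3 \left(-1\right) - \frac{11}{3}} = \sqrt{-3 - \frac{11}{3}} = \sqrt{- \frac{20}{3}} = \frac{2 i \sqrt{15}}{3} \approx 2.582 i$)
$y^{2} = \left(\frac{2 i \sqrt{15}}{3}\right)^{2} = - \frac{20}{3}$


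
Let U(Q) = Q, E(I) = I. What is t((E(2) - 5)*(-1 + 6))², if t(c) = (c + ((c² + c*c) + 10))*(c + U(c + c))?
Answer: 401000625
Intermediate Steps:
t(c) = 3*c*(10 + c + 2*c²) (t(c) = (c + ((c² + c*c) + 10))*(c + (c + c)) = (c + ((c² + c²) + 10))*(c + 2*c) = (c + (2*c² + 10))*(3*c) = (c + (10 + 2*c²))*(3*c) = (10 + c + 2*c²)*(3*c) = 3*c*(10 + c + 2*c²))
t((E(2) - 5)*(-1 + 6))² = (3*((2 - 5)*(-1 + 6))*(10 + (2 - 5)*(-1 + 6) + 2*((2 - 5)*(-1 + 6))²))² = (3*(-3*5)*(10 - 3*5 + 2*(-3*5)²))² = (3*(-15)*(10 - 15 + 2*(-15)²))² = (3*(-15)*(10 - 15 + 2*225))² = (3*(-15)*(10 - 15 + 450))² = (3*(-15)*445)² = (-20025)² = 401000625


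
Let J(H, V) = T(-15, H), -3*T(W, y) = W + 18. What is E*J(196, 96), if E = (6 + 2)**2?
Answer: -64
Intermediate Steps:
T(W, y) = -6 - W/3 (T(W, y) = -(W + 18)/3 = -(18 + W)/3 = -6 - W/3)
J(H, V) = -1 (J(H, V) = -6 - 1/3*(-15) = -6 + 5 = -1)
E = 64 (E = 8**2 = 64)
E*J(196, 96) = 64*(-1) = -64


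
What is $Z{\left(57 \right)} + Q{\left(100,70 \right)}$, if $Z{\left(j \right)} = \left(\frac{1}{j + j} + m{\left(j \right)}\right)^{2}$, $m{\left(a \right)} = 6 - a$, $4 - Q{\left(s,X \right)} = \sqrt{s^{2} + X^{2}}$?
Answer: $\frac{33842953}{12996} - 10 \sqrt{149} \approx 2482.0$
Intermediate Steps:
$Q{\left(s,X \right)} = 4 - \sqrt{X^{2} + s^{2}}$ ($Q{\left(s,X \right)} = 4 - \sqrt{s^{2} + X^{2}} = 4 - \sqrt{X^{2} + s^{2}}$)
$Z{\left(j \right)} = \left(6 + \frac{1}{2 j} - j\right)^{2}$ ($Z{\left(j \right)} = \left(\frac{1}{j + j} - \left(-6 + j\right)\right)^{2} = \left(\frac{1}{2 j} - \left(-6 + j\right)\right)^{2} = \left(6 + \frac{1}{2 j} - j\right)^{2}$)
$Z{\left(57 \right)} + Q{\left(100,70 \right)} = \frac{\left(-1 + 2 \cdot 57 \left(-6 + 57\right)\right)^{2}}{4 \cdot 3249} + \left(4 - \sqrt{70^{2} + 100^{2}}\right) = \frac{1}{4} \cdot \frac{1}{3249} \left(-1 + 2 \cdot 57 \cdot 51\right)^{2} + \left(4 - \sqrt{4900 + 10000}\right) = \frac{1}{4} \cdot \frac{1}{3249} \left(-1 + 5814\right)^{2} + \left(4 - \sqrt{14900}\right) = \frac{1}{4} \cdot \frac{1}{3249} \cdot 5813^{2} + \left(4 - 10 \sqrt{149}\right) = \frac{1}{4} \cdot \frac{1}{3249} \cdot 33790969 + \left(4 - 10 \sqrt{149}\right) = \frac{33790969}{12996} + \left(4 - 10 \sqrt{149}\right) = \frac{33842953}{12996} - 10 \sqrt{149}$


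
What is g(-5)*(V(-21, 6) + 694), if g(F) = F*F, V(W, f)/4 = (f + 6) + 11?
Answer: 19650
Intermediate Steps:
V(W, f) = 68 + 4*f (V(W, f) = 4*((f + 6) + 11) = 4*((6 + f) + 11) = 4*(17 + f) = 68 + 4*f)
g(F) = F²
g(-5)*(V(-21, 6) + 694) = (-5)²*((68 + 4*6) + 694) = 25*((68 + 24) + 694) = 25*(92 + 694) = 25*786 = 19650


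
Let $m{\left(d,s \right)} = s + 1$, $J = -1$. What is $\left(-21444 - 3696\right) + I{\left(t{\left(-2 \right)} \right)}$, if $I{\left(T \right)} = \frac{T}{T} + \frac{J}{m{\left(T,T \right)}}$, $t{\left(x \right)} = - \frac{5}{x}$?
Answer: $- \frac{175975}{7} \approx -25139.0$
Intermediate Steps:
$m{\left(d,s \right)} = 1 + s$
$I{\left(T \right)} = 1 - \frac{1}{1 + T}$ ($I{\left(T \right)} = \frac{T}{T} - \frac{1}{1 + T} = 1 - \frac{1}{1 + T}$)
$\left(-21444 - 3696\right) + I{\left(t{\left(-2 \right)} \right)} = \left(-21444 - 3696\right) + \frac{\left(-5\right) \frac{1}{-2}}{1 - \frac{5}{-2}} = -25140 + \frac{\left(-5\right) \left(- \frac{1}{2}\right)}{1 - - \frac{5}{2}} = -25140 + \frac{5}{2 \left(1 + \frac{5}{2}\right)} = -25140 + \frac{5}{2 \cdot \frac{7}{2}} = -25140 + \frac{5}{2} \cdot \frac{2}{7} = -25140 + \frac{5}{7} = - \frac{175975}{7}$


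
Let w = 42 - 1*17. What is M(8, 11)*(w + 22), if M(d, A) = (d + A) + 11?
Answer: 1410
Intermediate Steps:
M(d, A) = 11 + A + d (M(d, A) = (A + d) + 11 = 11 + A + d)
w = 25 (w = 42 - 17 = 25)
M(8, 11)*(w + 22) = (11 + 11 + 8)*(25 + 22) = 30*47 = 1410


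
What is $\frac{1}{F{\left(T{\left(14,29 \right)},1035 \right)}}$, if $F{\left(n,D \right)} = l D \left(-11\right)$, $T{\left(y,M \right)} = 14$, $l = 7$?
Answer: $- \frac{1}{79695} \approx -1.2548 \cdot 10^{-5}$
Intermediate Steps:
$F{\left(n,D \right)} = - 77 D$ ($F{\left(n,D \right)} = 7 D \left(-11\right) = - 77 D$)
$\frac{1}{F{\left(T{\left(14,29 \right)},1035 \right)}} = \frac{1}{\left(-77\right) 1035} = \frac{1}{-79695} = - \frac{1}{79695}$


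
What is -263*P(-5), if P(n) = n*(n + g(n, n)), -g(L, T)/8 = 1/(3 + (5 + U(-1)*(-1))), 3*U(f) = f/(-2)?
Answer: -372145/47 ≈ -7918.0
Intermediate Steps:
U(f) = -f/6 (U(f) = (f/(-2))/3 = (f*(-½))/3 = (-f/2)/3 = -f/6)
g(L, T) = -48/47 (g(L, T) = -8/(3 + (5 - ⅙*(-1)*(-1))) = -8/(3 + (5 + (⅙)*(-1))) = -8/(3 + (5 - ⅙)) = -8/(3 + 29/6) = -8/47/6 = -8*6/47 = -48/47)
P(n) = n*(-48/47 + n) (P(n) = n*(n - 48/47) = n*(-48/47 + n))
-263*P(-5) = -263*(-5)*(-48 + 47*(-5))/47 = -263*(-5)*(-48 - 235)/47 = -263*(-5)*(-283)/47 = -263*1415/47 = -372145/47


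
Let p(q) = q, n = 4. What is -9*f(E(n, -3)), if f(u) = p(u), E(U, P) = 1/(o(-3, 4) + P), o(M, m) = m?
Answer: -9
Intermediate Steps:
E(U, P) = 1/(4 + P)
f(u) = u
-9*f(E(n, -3)) = -9/(4 - 3) = -9/1 = -9*1 = -9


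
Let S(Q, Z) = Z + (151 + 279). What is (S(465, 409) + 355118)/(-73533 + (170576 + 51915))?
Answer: 355957/148958 ≈ 2.3896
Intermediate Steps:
S(Q, Z) = 430 + Z (S(Q, Z) = Z + 430 = 430 + Z)
(S(465, 409) + 355118)/(-73533 + (170576 + 51915)) = ((430 + 409) + 355118)/(-73533 + (170576 + 51915)) = (839 + 355118)/(-73533 + 222491) = 355957/148958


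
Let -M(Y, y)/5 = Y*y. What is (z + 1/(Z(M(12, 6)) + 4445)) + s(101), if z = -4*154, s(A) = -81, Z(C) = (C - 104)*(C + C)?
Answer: -235951924/338525 ≈ -697.00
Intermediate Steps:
M(Y, y) = -5*Y*y
Z(C) = 2*C*(-104 + C) (Z(C) = (-104 + C)*(2*C) = 2*C*(-104 + C))
z = -616
(z + 1/(Z(M(12, 6)) + 4445)) + s(101) = (-616 + 1/(2*(-5*12*6)*(-104 - 5*12*6) + 4445)) - 81 = (-616 + 1/(2*(-360)*(-104 - 360) + 4445)) - 81 = (-616 + 1/(2*(-360)*(-464) + 4445)) - 81 = (-616 + 1/(334080 + 4445)) - 81 = (-616 + 1/338525) - 81 = -208531399/338525 - 81 = -235951924/338525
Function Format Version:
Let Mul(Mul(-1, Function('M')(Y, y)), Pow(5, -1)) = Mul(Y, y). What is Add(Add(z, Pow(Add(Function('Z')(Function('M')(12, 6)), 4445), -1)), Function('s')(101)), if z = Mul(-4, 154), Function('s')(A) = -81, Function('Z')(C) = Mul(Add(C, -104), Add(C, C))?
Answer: Rational(-235951924, 338525) ≈ -697.00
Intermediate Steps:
Function('M')(Y, y) = Mul(-5, Y, y) (Function('M')(Y, y) = Mul(-5, Mul(Y, y)) = Mul(-5, Y, y))
Function('Z')(C) = Mul(2, C, Add(-104, C)) (Function('Z')(C) = Mul(Add(-104, C), Mul(2, C)) = Mul(2, C, Add(-104, C)))
z = -616
Add(Add(z, Pow(Add(Function('Z')(Function('M')(12, 6)), 4445), -1)), Function('s')(101)) = Add(Add(-616, Pow(Add(Mul(2, Mul(-5, 12, 6), Add(-104, Mul(-5, 12, 6))), 4445), -1)), -81) = Add(Add(-616, Pow(Add(Mul(2, -360, Add(-104, -360)), 4445), -1)), -81) = Add(Add(-616, Pow(Add(Mul(2, -360, -464), 4445), -1)), -81) = Add(Add(-616, Pow(Add(334080, 4445), -1)), -81) = Add(Add(-616, Pow(338525, -1)), -81) = Add(Add(-616, Rational(1, 338525)), -81) = Add(Rational(-208531399, 338525), -81) = Rational(-235951924, 338525)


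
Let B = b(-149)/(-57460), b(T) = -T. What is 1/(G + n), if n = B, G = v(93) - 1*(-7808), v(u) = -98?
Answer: 57460/443016451 ≈ 0.00012970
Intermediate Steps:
G = 7710 (G = -98 - 1*(-7808) = -98 + 7808 = 7710)
B = -149/57460 (B = -1*(-149)/(-57460) = 149*(-1/57460) = -149/57460 ≈ -0.0025931)
n = -149/57460 ≈ -0.0025931
1/(G + n) = 1/(7710 - 149/57460) = 1/(443016451/57460) = 57460/443016451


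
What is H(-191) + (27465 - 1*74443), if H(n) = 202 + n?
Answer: -46967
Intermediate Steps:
H(-191) + (27465 - 1*74443) = (202 - 191) + (27465 - 1*74443) = 11 + (27465 - 74443) = 11 - 46978 = -46967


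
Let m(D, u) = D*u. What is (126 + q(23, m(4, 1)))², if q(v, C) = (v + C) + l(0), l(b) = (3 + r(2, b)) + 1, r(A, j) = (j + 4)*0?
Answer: 24649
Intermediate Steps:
r(A, j) = 0 (r(A, j) = (4 + j)*0 = 0)
l(b) = 4 (l(b) = (3 + 0) + 1 = 3 + 1 = 4)
q(v, C) = 4 + C + v (q(v, C) = (v + C) + 4 = (C + v) + 4 = 4 + C + v)
(126 + q(23, m(4, 1)))² = (126 + (4 + 4*1 + 23))² = (126 + (4 + 4 + 23))² = (126 + 31)² = 157² = 24649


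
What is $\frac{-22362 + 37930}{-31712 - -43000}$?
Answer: $\frac{1946}{1411} \approx 1.3792$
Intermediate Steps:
$\frac{-22362 + 37930}{-31712 - -43000} = \frac{15568}{-31712 + 43000} = \frac{15568}{11288} = 15568 \cdot \frac{1}{11288} = \frac{1946}{1411}$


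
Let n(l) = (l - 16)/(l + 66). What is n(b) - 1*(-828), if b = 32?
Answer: 40580/49 ≈ 828.16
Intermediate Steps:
n(l) = (-16 + l)/(66 + l)
n(b) - 1*(-828) = (-16 + 32)/(66 + 32) - 1*(-828) = 16/98 + 828 = (1/98)*16 + 828 = 8/49 + 828 = 40580/49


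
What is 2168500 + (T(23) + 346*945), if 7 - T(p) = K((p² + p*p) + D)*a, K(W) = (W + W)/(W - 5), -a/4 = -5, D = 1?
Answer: 1315095199/527 ≈ 2.4954e+6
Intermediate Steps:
a = 20 (a = -4*(-5) = 20)
K(W) = 2*W/(-5 + W) (K(W) = (2*W)/(-5 + W) = 2*W/(-5 + W))
T(p) = 7 - 40*(1 + 2*p²)/(-4 + 2*p²) (T(p) = 7 - 2*((p² + p*p) + 1)/(-5 + ((p² + p*p) + 1))*20 = 7 - 2*((p² + p²) + 1)/(-5 + ((p² + p²) + 1))*20 = 7 - 2*(2*p² + 1)/(-5 + (2*p² + 1))*20 = 7 - 2*(1 + 2*p²)/(-5 + (1 + 2*p²))*20 = 7 - 2*(1 + 2*p²)/(-4 + 2*p²)*20 = 7 - 40*(1 + 2*p²)/(-4 + 2*p²))
2168500 + (T(23) + 346*945) = 2168500 + ((-34 - 33*23²)/(-2 + 23²) + 346*945) = 2168500 + ((-34 - 33*529)/(-2 + 529) + 326970) = 2168500 + ((-34 - 17457)/527 + 326970) = 2168500 + ((1/527)*(-17491) + 326970) = 2168500 + (-17491/527 + 326970) = 2168500 + 172295699/527 = 1315095199/527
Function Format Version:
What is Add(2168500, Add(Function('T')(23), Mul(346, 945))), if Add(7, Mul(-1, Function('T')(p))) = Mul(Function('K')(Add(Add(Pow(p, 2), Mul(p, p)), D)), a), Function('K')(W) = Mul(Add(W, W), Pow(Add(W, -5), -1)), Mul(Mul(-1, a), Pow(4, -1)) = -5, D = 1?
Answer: Rational(1315095199, 527) ≈ 2.4954e+6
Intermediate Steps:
a = 20 (a = Mul(-4, -5) = 20)
Function('K')(W) = Mul(2, W, Pow(Add(-5, W), -1)) (Function('K')(W) = Mul(Mul(2, W), Pow(Add(-5, W), -1)) = Mul(2, W, Pow(Add(-5, W), -1)))
Function('T')(p) = Add(7, Mul(-40, Pow(Add(-4, Mul(2, Pow(p, 2))), -1), Add(1, Mul(2, Pow(p, 2))))) (Function('T')(p) = Add(7, Mul(-1, Mul(Mul(2, Add(Add(Pow(p, 2), Mul(p, p)), 1), Pow(Add(-5, Add(Add(Pow(p, 2), Mul(p, p)), 1)), -1)), 20))) = Add(7, Mul(-1, Mul(Mul(2, Add(Add(Pow(p, 2), Pow(p, 2)), 1), Pow(Add(-5, Add(Add(Pow(p, 2), Pow(p, 2)), 1)), -1)), 20))) = Add(7, Mul(-1, Mul(Mul(2, Add(Mul(2, Pow(p, 2)), 1), Pow(Add(-5, Add(Mul(2, Pow(p, 2)), 1)), -1)), 20))) = Add(7, Mul(-1, Mul(Mul(2, Add(1, Mul(2, Pow(p, 2))), Pow(Add(-5, Add(1, Mul(2, Pow(p, 2)))), -1)), 20))) = Add(7, Mul(-1, Mul(Mul(2, Add(1, Mul(2, Pow(p, 2))), Pow(Add(-4, Mul(2, Pow(p, 2))), -1)), 20))) = Add(7, Mul(-1, Mul(Mul(2, Pow(Add(-4, Mul(2, Pow(p, 2))), -1), Add(1, Mul(2, Pow(p, 2)))), 20))) = Add(7, Mul(-1, Mul(40, Pow(Add(-4, Mul(2, Pow(p, 2))), -1), Add(1, Mul(2, Pow(p, 2)))))) = Add(7, Mul(-40, Pow(Add(-4, Mul(2, Pow(p, 2))), -1), Add(1, Mul(2, Pow(p, 2))))))
Add(2168500, Add(Function('T')(23), Mul(346, 945))) = Add(2168500, Add(Mul(Pow(Add(-2, Pow(23, 2)), -1), Add(-34, Mul(-33, Pow(23, 2)))), Mul(346, 945))) = Add(2168500, Add(Mul(Pow(Add(-2, 529), -1), Add(-34, Mul(-33, 529))), 326970)) = Add(2168500, Add(Mul(Pow(527, -1), Add(-34, -17457)), 326970)) = Add(2168500, Add(Mul(Rational(1, 527), -17491), 326970)) = Add(2168500, Add(Rational(-17491, 527), 326970)) = Add(2168500, Rational(172295699, 527)) = Rational(1315095199, 527)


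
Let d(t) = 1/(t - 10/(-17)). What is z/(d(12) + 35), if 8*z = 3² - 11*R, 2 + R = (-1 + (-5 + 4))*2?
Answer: 8025/30028 ≈ 0.26725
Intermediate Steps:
d(t) = 1/(10/17 + t) (d(t) = 1/(t - 10*(-1/17)) = 1/(t + 10/17) = 1/(10/17 + t))
R = -6 (R = -2 + (-1 + (-5 + 4))*2 = -2 + (-1 - 1)*2 = -2 - 2*2 = -2 - 4 = -6)
z = 75/8 (z = (3² - 11*(-6))/8 = (9 + 66)/8 = (⅛)*75 = 75/8 ≈ 9.3750)
z/(d(12) + 35) = 75/(8*(17/(10 + 17*12) + 35)) = 75/(8*(17/(10 + 204) + 35)) = 75/(8*(17/214 + 35)) = 75/(8*(7507/214)) = (75/8)*(214/7507) = 8025/30028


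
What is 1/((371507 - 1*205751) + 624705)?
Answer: 1/790461 ≈ 1.2651e-6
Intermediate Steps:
1/((371507 - 1*205751) + 624705) = 1/((371507 - 205751) + 624705) = 1/(165756 + 624705) = 1/790461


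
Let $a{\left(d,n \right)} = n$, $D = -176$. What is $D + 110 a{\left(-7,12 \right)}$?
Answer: $1144$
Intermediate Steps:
$D + 110 a{\left(-7,12 \right)} = -176 + 110 \cdot 12 = -176 + 1320 = 1144$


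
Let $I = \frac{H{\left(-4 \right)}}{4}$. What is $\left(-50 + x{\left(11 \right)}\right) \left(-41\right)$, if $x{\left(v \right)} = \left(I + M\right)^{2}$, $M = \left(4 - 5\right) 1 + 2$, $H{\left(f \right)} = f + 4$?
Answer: $2009$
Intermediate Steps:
$H{\left(f \right)} = 4 + f$
$I = 0$ ($I = \frac{4 - 4}{4} = 0 \cdot \frac{1}{4} = 0$)
$M = 1$ ($M = \left(4 - 5\right) 1 + 2 = \left(-1\right) 1 + 2 = -1 + 2 = 1$)
$x{\left(v \right)} = 1$ ($x{\left(v \right)} = \left(0 + 1\right)^{2} = 1^{2} = 1$)
$\left(-50 + x{\left(11 \right)}\right) \left(-41\right) = \left(-50 + 1\right) \left(-41\right) = \left(-49\right) \left(-41\right) = 2009$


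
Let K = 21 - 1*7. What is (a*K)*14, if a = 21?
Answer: 4116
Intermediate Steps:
K = 14 (K = 21 - 7 = 14)
(a*K)*14 = (21*14)*14 = 294*14 = 4116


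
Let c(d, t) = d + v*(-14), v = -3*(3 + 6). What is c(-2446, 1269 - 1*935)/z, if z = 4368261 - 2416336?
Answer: -2068/1951925 ≈ -0.0010595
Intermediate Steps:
v = -27 (v = -3*9 = -27)
c(d, t) = 378 + d (c(d, t) = d - 27*(-14) = d + 378 = 378 + d)
z = 1951925
c(-2446, 1269 - 1*935)/z = (378 - 2446)/1951925 = -2068*1/1951925 = -2068/1951925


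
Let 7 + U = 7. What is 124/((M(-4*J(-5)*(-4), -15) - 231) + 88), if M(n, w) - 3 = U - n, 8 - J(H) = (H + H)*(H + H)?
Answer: 31/333 ≈ 0.093093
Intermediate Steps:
U = 0 (U = -7 + 7 = 0)
J(H) = 8 - 4*H² (J(H) = 8 - (H + H)*(H + H) = 8 - 2*H*2*H = 8 - 4*H²)
M(n, w) = 3 - n (M(n, w) = 3 + (0 - n) = 3 - n)
124/((M(-4*J(-5)*(-4), -15) - 231) + 88) = 124/(((3 - (-4*(8 - 4*(-5)²))*(-4)) - 231) + 88) = 124/(((3 - (-4*(8 - 4*25))*(-4)) - 231) + 88) = 124/(((3 - (-4*(8 - 100))*(-4)) - 231) + 88) = 124/(((3 - (-4*(-92))*(-4)) - 231) + 88) = 124/(((3 - 368*(-4)) - 231) + 88) = 124/(((3 - 1*(-1472)) - 231) + 88) = 124/(((3 + 1472) - 231) + 88) = 124/((1475 - 231) + 88) = 124/(1244 + 88) = 124/1332 = 124*(1/1332) = 31/333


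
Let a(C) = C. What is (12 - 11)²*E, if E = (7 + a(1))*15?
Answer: 120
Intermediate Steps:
E = 120 (E = (7 + 1)*15 = 8*15 = 120)
(12 - 11)²*E = (12 - 11)²*120 = 1²*120 = 1*120 = 120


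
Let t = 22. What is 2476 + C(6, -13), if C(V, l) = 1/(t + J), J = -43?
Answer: 51995/21 ≈ 2476.0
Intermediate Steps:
C(V, l) = -1/21 (C(V, l) = 1/(22 - 43) = 1/(-21) = -1/21)
2476 + C(6, -13) = 2476 - 1/21 = 51995/21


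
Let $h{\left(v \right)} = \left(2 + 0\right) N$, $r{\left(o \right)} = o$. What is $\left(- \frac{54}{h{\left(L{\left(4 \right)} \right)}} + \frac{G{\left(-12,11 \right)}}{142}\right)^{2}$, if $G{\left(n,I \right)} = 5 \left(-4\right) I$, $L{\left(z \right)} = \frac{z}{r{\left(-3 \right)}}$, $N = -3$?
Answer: $\frac{279841}{5041} \approx 55.513$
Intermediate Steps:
$L{\left(z \right)} = - \frac{z}{3}$ ($L{\left(z \right)} = \frac{z}{-3} = z \left(- \frac{1}{3}\right) = - \frac{z}{3}$)
$G{\left(n,I \right)} = - 20 I$
$h{\left(v \right)} = -6$ ($h{\left(v \right)} = \left(2 + 0\right) \left(-3\right) = 2 \left(-3\right) = -6$)
$\left(- \frac{54}{h{\left(L{\left(4 \right)} \right)}} + \frac{G{\left(-12,11 \right)}}{142}\right)^{2} = \left(- \frac{54}{-6} + \frac{\left(-20\right) 11}{142}\right)^{2} = \left(\left(-54\right) \left(- \frac{1}{6}\right) - \frac{110}{71}\right)^{2} = \left(9 - \frac{110}{71}\right)^{2} = \left(\frac{529}{71}\right)^{2} = \frac{279841}{5041}$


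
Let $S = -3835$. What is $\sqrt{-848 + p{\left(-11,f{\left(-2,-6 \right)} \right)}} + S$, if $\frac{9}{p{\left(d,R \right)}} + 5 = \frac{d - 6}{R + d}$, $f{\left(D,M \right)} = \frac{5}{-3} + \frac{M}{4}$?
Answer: $-3835 + \frac{i \sqrt{306983}}{19} \approx -3835.0 + 29.161 i$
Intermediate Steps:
$f{\left(D,M \right)} = - \frac{5}{3} + \frac{M}{4}$ ($f{\left(D,M \right)} = 5 \left(- \frac{1}{3}\right) + M \frac{1}{4} = - \frac{5}{3} + \frac{M}{4}$)
$p{\left(d,R \right)} = \frac{9}{-5 + \frac{-6 + d}{R + d}}$ ($p{\left(d,R \right)} = \frac{9}{-5 + \frac{d - 6}{R + d}} = \frac{9}{-5 + \frac{-6 + d}{R + d}}$)
$\sqrt{-848 + p{\left(-11,f{\left(-2,-6 \right)} \right)}} + S = \sqrt{-848 + \frac{9 \left(- (- \frac{5}{3} + \frac{1}{4} \left(-6\right)) - -11\right)}{6 + 4 \left(-11\right) + 5 \left(- \frac{5}{3} + \frac{1}{4} \left(-6\right)\right)}} - 3835 = \sqrt{-848 + \frac{9 \left(- (- \frac{5}{3} - \frac{3}{2}) + 11\right)}{6 - 44 + 5 \left(- \frac{5}{3} - \frac{3}{2}\right)}} - 3835 = \sqrt{-848 + \frac{9 \left(\left(-1\right) \left(- \frac{19}{6}\right) + 11\right)}{6 - 44 + 5 \left(- \frac{19}{6}\right)}} - 3835 = \sqrt{-848 + \frac{9 \left(\frac{19}{6} + 11\right)}{6 - 44 - \frac{95}{6}}} - 3835 = \sqrt{-848 + 9 \frac{1}{- \frac{323}{6}} \cdot \frac{85}{6}} - 3835 = \sqrt{-848 + 9 \left(- \frac{6}{323}\right) \frac{85}{6}} - 3835 = \sqrt{-848 - \frac{45}{19}} - 3835 = \sqrt{- \frac{16157}{19}} - 3835 = \frac{i \sqrt{306983}}{19} - 3835 = -3835 + \frac{i \sqrt{306983}}{19}$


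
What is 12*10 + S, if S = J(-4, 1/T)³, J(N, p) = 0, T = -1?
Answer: 120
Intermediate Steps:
S = 0 (S = 0³ = 0)
12*10 + S = 12*10 + 0 = 120 + 0 = 120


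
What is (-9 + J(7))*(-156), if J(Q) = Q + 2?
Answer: 0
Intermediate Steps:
J(Q) = 2 + Q
(-9 + J(7))*(-156) = (-9 + (2 + 7))*(-156) = (-9 + 9)*(-156) = 0*(-156) = 0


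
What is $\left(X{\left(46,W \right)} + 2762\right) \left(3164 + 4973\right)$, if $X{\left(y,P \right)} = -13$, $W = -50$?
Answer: $22368613$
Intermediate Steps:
$\left(X{\left(46,W \right)} + 2762\right) \left(3164 + 4973\right) = \left(-13 + 2762\right) \left(3164 + 4973\right) = 2749 \cdot 8137 = 22368613$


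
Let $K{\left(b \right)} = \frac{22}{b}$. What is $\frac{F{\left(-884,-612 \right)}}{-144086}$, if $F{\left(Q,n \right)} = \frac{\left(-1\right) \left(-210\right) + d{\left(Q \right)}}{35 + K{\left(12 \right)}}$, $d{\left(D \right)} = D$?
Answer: $\frac{2022}{15921503} \approx 0.000127$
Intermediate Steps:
$F{\left(Q,n \right)} = \frac{1260}{221} + \frac{6 Q}{221}$ ($F{\left(Q,n \right)} = \frac{\left(-1\right) \left(-210\right) + Q}{35 + \frac{22}{12}} = \frac{210 + Q}{35 + 22 \cdot \frac{1}{12}} = \frac{210 + Q}{35 + \frac{11}{6}} = \frac{210 + Q}{\frac{221}{6}} = \left(210 + Q\right) \frac{6}{221} = \frac{1260}{221} + \frac{6 Q}{221}$)
$\frac{F{\left(-884,-612 \right)}}{-144086} = \frac{\frac{1260}{221} + \frac{6}{221} \left(-884\right)}{-144086} = \left(\frac{1260}{221} - 24\right) \left(- \frac{1}{144086}\right) = \left(- \frac{4044}{221}\right) \left(- \frac{1}{144086}\right) = \frac{2022}{15921503}$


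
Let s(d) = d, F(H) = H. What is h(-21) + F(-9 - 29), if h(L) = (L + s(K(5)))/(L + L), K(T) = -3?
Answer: -262/7 ≈ -37.429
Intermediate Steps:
h(L) = (-3 + L)/(2*L) (h(L) = (L - 3)/(L + L) = (-3 + L)/((2*L)) = (-3 + L)*(1/(2*L)) = (-3 + L)/(2*L))
h(-21) + F(-9 - 29) = (½)*(-3 - 21)/(-21) + (-9 - 29) = (½)*(-1/21)*(-24) - 38 = 4/7 - 38 = -262/7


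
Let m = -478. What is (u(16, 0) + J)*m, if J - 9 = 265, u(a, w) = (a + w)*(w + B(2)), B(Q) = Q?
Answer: -146268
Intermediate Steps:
u(a, w) = (2 + w)*(a + w) (u(a, w) = (a + w)*(w + 2) = (a + w)*(2 + w) = (2 + w)*(a + w))
J = 274 (J = 9 + 265 = 274)
(u(16, 0) + J)*m = ((0² + 2*16 + 2*0 + 16*0) + 274)*(-478) = ((0 + 32 + 0 + 0) + 274)*(-478) = (32 + 274)*(-478) = 306*(-478) = -146268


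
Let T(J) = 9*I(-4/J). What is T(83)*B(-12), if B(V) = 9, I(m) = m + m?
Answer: -648/83 ≈ -7.8072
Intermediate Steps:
I(m) = 2*m
T(J) = -72/J (T(J) = 9*(2*(-4/J)) = 9*(-8/J) = -72/J)
T(83)*B(-12) = -72/83*9 = -648/83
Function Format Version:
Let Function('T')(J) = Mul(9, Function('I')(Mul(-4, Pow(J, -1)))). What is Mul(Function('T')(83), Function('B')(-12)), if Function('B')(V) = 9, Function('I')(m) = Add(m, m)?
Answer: Rational(-648, 83) ≈ -7.8072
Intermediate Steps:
Function('I')(m) = Mul(2, m)
Function('T')(J) = Mul(-72, Pow(J, -1)) (Function('T')(J) = Mul(9, Mul(2, Mul(-4, Pow(J, -1)))) = Mul(9, Mul(-8, Pow(J, -1))) = Mul(-72, Pow(J, -1)))
Mul(Function('T')(83), Function('B')(-12)) = Mul(Mul(-72, Pow(83, -1)), 9) = Mul(Mul(-72, Rational(1, 83)), 9) = Mul(Rational(-72, 83), 9) = Rational(-648, 83)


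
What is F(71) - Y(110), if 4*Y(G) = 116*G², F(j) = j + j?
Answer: -350758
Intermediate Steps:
F(j) = 2*j
Y(G) = 29*G² (Y(G) = (116*G²)/4 = 29*G²)
F(71) - Y(110) = 2*71 - 29*110² = 142 - 29*12100 = 142 - 1*350900 = 142 - 350900 = -350758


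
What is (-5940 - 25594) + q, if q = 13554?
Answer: -17980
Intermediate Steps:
(-5940 - 25594) + q = (-5940 - 25594) + 13554 = -31534 + 13554 = -17980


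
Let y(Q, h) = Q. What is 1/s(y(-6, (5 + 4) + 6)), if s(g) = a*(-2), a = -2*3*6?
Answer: 1/72 ≈ 0.013889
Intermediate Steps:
a = -36 (a = -6*6 = -36)
s(g) = 72 (s(g) = -36*(-2) = 72)
1/s(y(-6, (5 + 4) + 6)) = 1/72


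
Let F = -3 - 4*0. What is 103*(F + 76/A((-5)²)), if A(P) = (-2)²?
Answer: 1648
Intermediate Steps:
A(P) = 4
F = -3 (F = -3 + 0 = -3)
103*(F + 76/A((-5)²)) = 103*(-3 + 76/4) = 103*(-3 + 76*(¼)) = 103*(-3 + 19) = 103*16 = 1648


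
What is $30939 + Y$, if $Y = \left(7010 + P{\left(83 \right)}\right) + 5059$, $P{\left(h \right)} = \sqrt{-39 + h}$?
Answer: $43008 + 2 \sqrt{11} \approx 43015.0$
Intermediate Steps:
$Y = 12069 + 2 \sqrt{11}$ ($Y = \left(7010 + \sqrt{-39 + 83}\right) + 5059 = \left(7010 + \sqrt{44}\right) + 5059 = \left(7010 + 2 \sqrt{11}\right) + 5059 = 12069 + 2 \sqrt{11} \approx 12076.0$)
$30939 + Y = 30939 + \left(12069 + 2 \sqrt{11}\right) = 43008 + 2 \sqrt{11}$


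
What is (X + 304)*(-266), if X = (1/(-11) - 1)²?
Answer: -9822848/121 ≈ -81181.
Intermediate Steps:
X = 144/121 (X = (-1/11 - 1)² = (-12/11)² = 144/121 ≈ 1.1901)
(X + 304)*(-266) = (144/121 + 304)*(-266) = (36928/121)*(-266) = -9822848/121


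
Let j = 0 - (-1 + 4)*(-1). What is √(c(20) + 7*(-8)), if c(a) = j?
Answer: I*√53 ≈ 7.2801*I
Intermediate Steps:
j = 3 (j = 0 - 1*3*(-1) = 0 - 3*(-1) = 0 + 3 = 3)
c(a) = 3
√(c(20) + 7*(-8)) = √(3 + 7*(-8)) = √(3 - 56) = √(-53) = I*√53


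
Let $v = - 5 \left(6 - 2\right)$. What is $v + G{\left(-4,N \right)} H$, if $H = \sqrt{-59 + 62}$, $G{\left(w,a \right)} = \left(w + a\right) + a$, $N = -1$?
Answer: $-20 - 6 \sqrt{3} \approx -30.392$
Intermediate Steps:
$G{\left(w,a \right)} = w + 2 a$ ($G{\left(w,a \right)} = \left(a + w\right) + a = w + 2 a$)
$v = -20$ ($v = \left(-5\right) 4 = -20$)
$H = \sqrt{3} \approx 1.732$
$v + G{\left(-4,N \right)} H = -20 + \left(-4 + 2 \left(-1\right)\right) \sqrt{3} = -20 + \left(-4 - 2\right) \sqrt{3} = -20 - 6 \sqrt{3}$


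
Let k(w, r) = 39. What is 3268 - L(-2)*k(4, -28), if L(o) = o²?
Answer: 3112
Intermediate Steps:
3268 - L(-2)*k(4, -28) = 3268 - (-2)²*39 = 3268 - 4*39 = 3268 - 1*156 = 3268 - 156 = 3112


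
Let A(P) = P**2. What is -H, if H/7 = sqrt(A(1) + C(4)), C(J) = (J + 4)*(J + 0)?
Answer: -7*sqrt(33) ≈ -40.212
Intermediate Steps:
C(J) = J*(4 + J) (C(J) = (4 + J)*J = J*(4 + J))
H = 7*sqrt(33) (H = 7*sqrt(1**2 + 4*(4 + 4)) = 7*sqrt(1 + 4*8) = 7*sqrt(1 + 32) = 7*sqrt(33) ≈ 40.212)
-H = -7*sqrt(33)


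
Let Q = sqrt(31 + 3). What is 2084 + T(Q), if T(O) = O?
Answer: 2084 + sqrt(34) ≈ 2089.8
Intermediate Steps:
Q = sqrt(34) ≈ 5.8309
2084 + T(Q) = 2084 + sqrt(34)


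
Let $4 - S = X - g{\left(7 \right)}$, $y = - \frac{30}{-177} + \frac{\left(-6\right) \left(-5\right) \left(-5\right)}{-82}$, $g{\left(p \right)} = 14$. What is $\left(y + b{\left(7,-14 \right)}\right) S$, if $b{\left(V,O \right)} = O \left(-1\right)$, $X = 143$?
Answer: $- \frac{4837625}{2419} \approx -1999.8$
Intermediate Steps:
$b{\left(V,O \right)} = - O$
$y = \frac{4835}{2419}$ ($y = \left(-30\right) \left(- \frac{1}{177}\right) + 30 \left(-5\right) \left(- \frac{1}{82}\right) = \frac{10}{59} - - \frac{75}{41} = \frac{10}{59} + \frac{75}{41} = \frac{4835}{2419} \approx 1.9988$)
$S = -125$ ($S = 4 - \left(143 - 14\right) = 4 - 129 = -125$)
$\left(y + b{\left(7,-14 \right)}\right) S = \left(\frac{4835}{2419} - -14\right) \left(-125\right) = \left(\frac{4835}{2419} + 14\right) \left(-125\right) = \frac{38701}{2419} \left(-125\right) = - \frac{4837625}{2419}$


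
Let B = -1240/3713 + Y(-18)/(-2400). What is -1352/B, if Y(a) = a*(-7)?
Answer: 2007990400/573973 ≈ 3498.4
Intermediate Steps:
Y(a) = -7*a
B = -573973/1485200 (B = -1240/3713 - 7*(-18)/(-2400) = -1240*1/3713 + 126*(-1/2400) = -1240/3713 - 21/400 = -573973/1485200 ≈ -0.38646)
-1352/B = -1352/(-573973/1485200) = -1352*(-1485200/573973) = 2007990400/573973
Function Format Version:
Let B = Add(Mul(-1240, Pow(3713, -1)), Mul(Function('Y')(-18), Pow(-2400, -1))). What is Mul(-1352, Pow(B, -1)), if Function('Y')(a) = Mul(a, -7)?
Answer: Rational(2007990400, 573973) ≈ 3498.4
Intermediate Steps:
Function('Y')(a) = Mul(-7, a)
B = Rational(-573973, 1485200) (B = Add(Mul(-1240, Pow(3713, -1)), Mul(Mul(-7, -18), Pow(-2400, -1))) = Add(Mul(-1240, Rational(1, 3713)), Mul(126, Rational(-1, 2400))) = Add(Rational(-1240, 3713), Rational(-21, 400)) = Rational(-573973, 1485200) ≈ -0.38646)
Mul(-1352, Pow(B, -1)) = Mul(-1352, Pow(Rational(-573973, 1485200), -1)) = Mul(-1352, Rational(-1485200, 573973)) = Rational(2007990400, 573973)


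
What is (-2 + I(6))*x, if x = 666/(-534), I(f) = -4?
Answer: 666/89 ≈ 7.4831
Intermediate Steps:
x = -111/89 (x = 666*(-1/534) = -111/89 ≈ -1.2472)
(-2 + I(6))*x = (-2 - 4)*(-111/89) = -6*(-111/89) = 666/89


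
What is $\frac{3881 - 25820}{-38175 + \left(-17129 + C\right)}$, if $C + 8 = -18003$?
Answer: $\frac{21939}{73315} \approx 0.29924$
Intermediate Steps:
$C = -18011$ ($C = -8 - 18003 = -18011$)
$\frac{3881 - 25820}{-38175 + \left(-17129 + C\right)} = \frac{3881 - 25820}{-38175 - 35140} = - \frac{21939}{-38175 - 35140} = - \frac{21939}{-73315} = \left(-21939\right) \left(- \frac{1}{73315}\right) = \frac{21939}{73315}$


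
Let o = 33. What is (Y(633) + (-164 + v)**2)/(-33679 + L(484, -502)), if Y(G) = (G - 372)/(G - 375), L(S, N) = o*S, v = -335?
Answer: -21414173/1522802 ≈ -14.062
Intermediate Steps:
L(S, N) = 33*S
Y(G) = (-372 + G)/(-375 + G)
(Y(633) + (-164 + v)**2)/(-33679 + L(484, -502)) = ((-372 + 633)/(-375 + 633) + (-164 - 335)**2)/(-33679 + 33*484) = (261/258 + (-499)**2)/(-33679 + 15972) = ((1/258)*261 + 249001)/(-17707) = (87/86 + 249001)*(-1/17707) = (21414173/86)*(-1/17707) = -21414173/1522802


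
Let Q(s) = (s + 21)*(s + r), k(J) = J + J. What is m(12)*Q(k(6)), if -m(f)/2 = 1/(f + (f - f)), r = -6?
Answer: -33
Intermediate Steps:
k(J) = 2*J
m(f) = -2/f (m(f) = -2/(f + (f - f)) = -2/(f + 0) = -2/f)
Q(s) = (-6 + s)*(21 + s) (Q(s) = (s + 21)*(s - 6) = (21 + s)*(-6 + s) = (-6 + s)*(21 + s))
m(12)*Q(k(6)) = (-2/12)*(-126 + (2*6)² + 15*(2*6)) = (-2*1/12)*(-126 + 12² + 15*12) = -(-126 + 144 + 180)/6 = -⅙*198 = -33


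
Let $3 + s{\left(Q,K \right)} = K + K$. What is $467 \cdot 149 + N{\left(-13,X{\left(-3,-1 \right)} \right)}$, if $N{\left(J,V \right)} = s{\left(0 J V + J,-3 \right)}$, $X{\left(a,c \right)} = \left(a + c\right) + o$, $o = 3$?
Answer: $69574$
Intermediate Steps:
$s{\left(Q,K \right)} = -3 + 2 K$ ($s{\left(Q,K \right)} = -3 + \left(K + K\right) = -3 + 2 K$)
$X{\left(a,c \right)} = 3 + a + c$ ($X{\left(a,c \right)} = \left(a + c\right) + 3 = 3 + a + c$)
$N{\left(J,V \right)} = -9$ ($N{\left(J,V \right)} = -3 + 2 \left(-3\right) = -3 - 6 = -9$)
$467 \cdot 149 + N{\left(-13,X{\left(-3,-1 \right)} \right)} = 467 \cdot 149 - 9 = 69583 - 9 = 69574$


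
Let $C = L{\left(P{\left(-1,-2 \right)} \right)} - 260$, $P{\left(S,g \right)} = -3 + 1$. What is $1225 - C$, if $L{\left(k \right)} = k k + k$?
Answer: $1483$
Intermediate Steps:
$P{\left(S,g \right)} = -2$
$L{\left(k \right)} = k + k^{2}$ ($L{\left(k \right)} = k^{2} + k = k + k^{2}$)
$C = -258$ ($C = - 2 \left(1 - 2\right) - 260 = \left(-2\right) \left(-1\right) - 260 = 2 - 260 = -258$)
$1225 - C = 1225 - -258 = 1225 + 258 = 1483$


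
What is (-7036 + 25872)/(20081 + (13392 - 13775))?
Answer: 9418/9849 ≈ 0.95624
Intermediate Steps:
(-7036 + 25872)/(20081 + (13392 - 13775)) = 18836/(20081 - 383) = 18836/19698 = 18836*(1/19698) = 9418/9849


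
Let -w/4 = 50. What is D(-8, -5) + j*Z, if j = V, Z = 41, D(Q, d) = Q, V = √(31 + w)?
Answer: -8 + 533*I ≈ -8.0 + 533.0*I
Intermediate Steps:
w = -200 (w = -4*50 = -200)
V = 13*I (V = √(31 - 200) = √(-169) = 13*I ≈ 13.0*I)
j = 13*I ≈ 13.0*I
D(-8, -5) + j*Z = -8 + (13*I)*41 = -8 + 533*I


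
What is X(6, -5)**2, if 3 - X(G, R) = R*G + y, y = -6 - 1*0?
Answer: 1521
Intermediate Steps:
y = -6 (y = -6 + 0 = -6)
X(G, R) = 9 - G*R (X(G, R) = 3 - (R*G - 6) = 3 - (G*R - 6) = 3 - (-6 + G*R) = 3 + (6 - G*R) = 9 - G*R)
X(6, -5)**2 = (9 - 1*6*(-5))**2 = (9 + 30)**2 = 39**2 = 1521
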